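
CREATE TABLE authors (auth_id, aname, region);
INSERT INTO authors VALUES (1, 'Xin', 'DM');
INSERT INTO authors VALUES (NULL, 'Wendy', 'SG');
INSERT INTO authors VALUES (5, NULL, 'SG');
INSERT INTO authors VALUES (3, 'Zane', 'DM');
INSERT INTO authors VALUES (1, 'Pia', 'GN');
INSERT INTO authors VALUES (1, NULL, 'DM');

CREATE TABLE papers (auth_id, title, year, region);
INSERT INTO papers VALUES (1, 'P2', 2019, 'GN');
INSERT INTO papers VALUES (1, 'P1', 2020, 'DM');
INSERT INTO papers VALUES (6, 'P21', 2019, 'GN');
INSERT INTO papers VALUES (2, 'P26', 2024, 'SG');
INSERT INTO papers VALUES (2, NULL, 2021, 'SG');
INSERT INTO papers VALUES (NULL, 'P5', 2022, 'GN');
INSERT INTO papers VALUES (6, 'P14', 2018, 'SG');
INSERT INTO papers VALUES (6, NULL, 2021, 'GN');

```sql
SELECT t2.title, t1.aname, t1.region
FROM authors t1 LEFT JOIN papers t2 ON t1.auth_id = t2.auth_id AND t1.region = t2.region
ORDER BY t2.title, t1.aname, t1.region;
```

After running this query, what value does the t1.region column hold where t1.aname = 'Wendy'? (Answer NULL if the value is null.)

SG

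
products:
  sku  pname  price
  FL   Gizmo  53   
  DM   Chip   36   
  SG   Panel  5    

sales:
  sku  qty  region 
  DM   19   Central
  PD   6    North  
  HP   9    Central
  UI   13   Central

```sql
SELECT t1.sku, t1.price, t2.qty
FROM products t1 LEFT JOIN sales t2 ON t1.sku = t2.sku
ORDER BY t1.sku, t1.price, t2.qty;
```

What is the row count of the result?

LEFT JOIN keeps every row from `products`; unmatched rows get NULL for `sales`'s columns.
Matching on t1.sku = t2.sku.
Matched pairs: 1; unmatched t1 rows kept: 2.
Total: 1 matched + 2 padded = 3 rows.

3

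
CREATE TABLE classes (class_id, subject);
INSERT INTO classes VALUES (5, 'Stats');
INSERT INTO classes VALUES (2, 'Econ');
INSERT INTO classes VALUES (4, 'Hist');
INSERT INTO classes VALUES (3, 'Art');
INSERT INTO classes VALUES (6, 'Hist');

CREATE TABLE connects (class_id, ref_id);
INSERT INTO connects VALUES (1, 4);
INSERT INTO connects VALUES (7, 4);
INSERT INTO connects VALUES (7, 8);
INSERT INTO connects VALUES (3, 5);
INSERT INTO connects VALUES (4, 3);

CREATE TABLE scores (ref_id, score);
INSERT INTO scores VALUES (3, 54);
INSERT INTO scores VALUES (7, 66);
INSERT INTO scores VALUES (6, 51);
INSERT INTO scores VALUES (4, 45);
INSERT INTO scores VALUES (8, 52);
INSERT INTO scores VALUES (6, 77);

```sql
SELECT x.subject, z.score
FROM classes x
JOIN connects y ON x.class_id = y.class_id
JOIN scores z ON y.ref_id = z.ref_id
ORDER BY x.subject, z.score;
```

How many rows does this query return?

Joins associate left-to-right: classes INNER JOIN connects on class_id gives 2 intermediate row(s).
Then INNER JOIN `scores z` on ref_id: keep only rows whose y.ref_id appears in z.
Result: 1 row(s).

1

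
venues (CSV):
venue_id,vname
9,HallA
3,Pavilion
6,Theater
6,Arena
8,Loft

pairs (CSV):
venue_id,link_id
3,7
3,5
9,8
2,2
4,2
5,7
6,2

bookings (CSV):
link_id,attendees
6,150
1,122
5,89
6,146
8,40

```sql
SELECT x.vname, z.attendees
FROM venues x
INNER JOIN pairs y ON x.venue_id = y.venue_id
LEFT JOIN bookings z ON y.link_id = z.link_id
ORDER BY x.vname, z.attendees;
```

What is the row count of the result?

Step 1 — x INNER JOIN y on venue_id → 5 row(s).
Then LEFT JOIN `bookings z` on link_id: each of those 5 rows is kept; rows whose y.link_id has no match in z get NULL for z's columns.
Result: 5 row(s).

5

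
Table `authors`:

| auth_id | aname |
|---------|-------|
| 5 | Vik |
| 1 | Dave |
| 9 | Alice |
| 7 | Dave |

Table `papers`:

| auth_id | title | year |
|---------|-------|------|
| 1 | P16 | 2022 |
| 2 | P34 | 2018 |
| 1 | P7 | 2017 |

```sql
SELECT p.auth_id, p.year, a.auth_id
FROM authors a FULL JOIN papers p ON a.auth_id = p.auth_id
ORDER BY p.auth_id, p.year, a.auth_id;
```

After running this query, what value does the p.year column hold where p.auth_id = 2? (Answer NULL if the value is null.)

FULL OUTER JOIN keeps every row from both sides; unmatched rows get NULL for the other side's columns.
Matching on a.auth_id = p.auth_id.
Matched pairs: 2; unmatched a rows kept: 3; unmatched p rows kept: 1.

2018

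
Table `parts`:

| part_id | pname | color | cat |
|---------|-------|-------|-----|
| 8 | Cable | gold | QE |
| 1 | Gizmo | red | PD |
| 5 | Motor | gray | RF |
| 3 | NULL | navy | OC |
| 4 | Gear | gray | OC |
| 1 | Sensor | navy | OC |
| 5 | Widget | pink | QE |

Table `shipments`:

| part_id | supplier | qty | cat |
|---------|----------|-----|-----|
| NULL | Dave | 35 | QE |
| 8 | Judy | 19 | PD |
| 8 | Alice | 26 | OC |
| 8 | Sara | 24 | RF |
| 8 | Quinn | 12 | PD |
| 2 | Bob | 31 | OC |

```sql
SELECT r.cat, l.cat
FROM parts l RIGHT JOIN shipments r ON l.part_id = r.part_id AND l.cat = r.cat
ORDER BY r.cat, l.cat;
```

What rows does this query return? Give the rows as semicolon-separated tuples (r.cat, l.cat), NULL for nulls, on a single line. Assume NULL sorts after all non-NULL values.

RIGHT JOIN keeps every row from `shipments`; unmatched rows get NULL for `parts`'s columns.
Matching on l.part_id = r.part_id AND l.cat = r.cat. A NULL in a compared column never satisfies the condition.
Matched pairs: 0; unmatched r rows kept: 6.

(OC, NULL); (OC, NULL); (PD, NULL); (PD, NULL); (QE, NULL); (RF, NULL)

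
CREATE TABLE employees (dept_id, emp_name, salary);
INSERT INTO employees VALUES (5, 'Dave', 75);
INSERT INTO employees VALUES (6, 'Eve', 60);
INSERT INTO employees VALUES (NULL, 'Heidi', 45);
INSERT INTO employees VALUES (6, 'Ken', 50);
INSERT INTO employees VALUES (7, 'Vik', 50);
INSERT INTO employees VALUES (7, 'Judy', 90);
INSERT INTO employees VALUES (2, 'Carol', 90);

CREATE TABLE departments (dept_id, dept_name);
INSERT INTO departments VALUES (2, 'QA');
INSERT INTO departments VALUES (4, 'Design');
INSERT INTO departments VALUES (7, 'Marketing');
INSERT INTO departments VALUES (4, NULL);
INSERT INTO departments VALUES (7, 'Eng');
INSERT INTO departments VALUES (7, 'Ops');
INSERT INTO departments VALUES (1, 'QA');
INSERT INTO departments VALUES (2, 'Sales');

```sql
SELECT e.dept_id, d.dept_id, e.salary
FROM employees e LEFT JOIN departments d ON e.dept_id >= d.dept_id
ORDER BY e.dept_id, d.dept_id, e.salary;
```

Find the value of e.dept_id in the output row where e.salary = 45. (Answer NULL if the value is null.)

LEFT JOIN keeps every row from `employees`; unmatched rows get NULL for `departments`'s columns.
Matching on e.dept_id >= d.dept_id. A NULL in a compared column never satisfies the condition.
- dept_id=5: 5 matching d row(s), so 5 row(s) emitted.
- dept_id=6: 5 matching d row(s), so 5 row(s) emitted.
- dept_id=NULL: no d row matches, row kept with d columns NULL.
- dept_id=6: 5 matching d row(s), so 5 row(s) emitted.
- dept_id=7: 8 matching d row(s), so 8 row(s) emitted.
- dept_id=7: 8 matching d row(s), so 8 row(s) emitted.
- dept_id=2: 3 matching d row(s), so 3 row(s) emitted.

NULL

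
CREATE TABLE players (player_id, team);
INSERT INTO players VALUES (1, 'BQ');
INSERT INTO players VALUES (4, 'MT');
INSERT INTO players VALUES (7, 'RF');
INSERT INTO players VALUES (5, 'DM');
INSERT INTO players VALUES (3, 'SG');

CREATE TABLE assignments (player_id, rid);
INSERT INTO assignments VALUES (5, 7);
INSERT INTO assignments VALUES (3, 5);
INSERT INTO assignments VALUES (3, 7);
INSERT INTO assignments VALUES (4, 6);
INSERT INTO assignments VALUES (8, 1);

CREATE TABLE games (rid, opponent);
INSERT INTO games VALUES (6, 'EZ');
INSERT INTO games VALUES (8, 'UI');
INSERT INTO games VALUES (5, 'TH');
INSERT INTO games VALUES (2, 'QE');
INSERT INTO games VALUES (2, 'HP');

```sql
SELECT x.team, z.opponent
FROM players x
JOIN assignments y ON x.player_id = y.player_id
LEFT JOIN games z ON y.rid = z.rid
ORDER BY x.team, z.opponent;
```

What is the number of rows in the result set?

Step 1 — x INNER JOIN y on player_id → 4 row(s).
Then LEFT JOIN `games z` on rid: each of those 4 rows is kept; rows whose y.rid has no match in z get NULL for z's columns.
Result: 4 row(s).

4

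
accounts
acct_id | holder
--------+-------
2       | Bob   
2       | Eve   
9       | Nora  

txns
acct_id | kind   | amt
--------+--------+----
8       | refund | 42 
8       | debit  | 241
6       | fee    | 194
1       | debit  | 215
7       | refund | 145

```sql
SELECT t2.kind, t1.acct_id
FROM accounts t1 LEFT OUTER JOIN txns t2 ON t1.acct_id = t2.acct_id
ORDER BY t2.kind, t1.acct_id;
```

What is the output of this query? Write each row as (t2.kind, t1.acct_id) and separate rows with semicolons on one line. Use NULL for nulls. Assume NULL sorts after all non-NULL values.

(NULL, 2); (NULL, 2); (NULL, 9)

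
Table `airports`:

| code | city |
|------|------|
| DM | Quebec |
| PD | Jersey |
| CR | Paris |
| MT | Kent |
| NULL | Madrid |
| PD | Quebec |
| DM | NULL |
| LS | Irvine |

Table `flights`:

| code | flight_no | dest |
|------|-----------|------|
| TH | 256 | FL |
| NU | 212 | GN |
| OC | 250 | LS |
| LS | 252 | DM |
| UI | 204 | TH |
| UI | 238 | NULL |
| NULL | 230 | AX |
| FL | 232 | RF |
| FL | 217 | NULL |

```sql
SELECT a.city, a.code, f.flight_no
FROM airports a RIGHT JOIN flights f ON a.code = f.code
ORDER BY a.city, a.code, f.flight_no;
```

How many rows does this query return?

9

RIGHT JOIN keeps every row from `flights`; unmatched rows get NULL for `airports`'s columns.
Matching on a.code = f.code. A NULL in a compared column never satisfies the condition.
- a row (code=DM): no match.
- a row (code=PD): no match.
- a row (code=CR): no match.
- a row (code=MT): no match.
- a row (code=NULL): no match.
- a row (code=PD): no match.
- a row (code=DM): no match.
- a row (code=LS): matches 1 f row(s) → 1 output row(s).
- plus 8 unmatched f row(s), each kept with NULL a columns.
Total: 1 matched + 8 padded = 9 rows.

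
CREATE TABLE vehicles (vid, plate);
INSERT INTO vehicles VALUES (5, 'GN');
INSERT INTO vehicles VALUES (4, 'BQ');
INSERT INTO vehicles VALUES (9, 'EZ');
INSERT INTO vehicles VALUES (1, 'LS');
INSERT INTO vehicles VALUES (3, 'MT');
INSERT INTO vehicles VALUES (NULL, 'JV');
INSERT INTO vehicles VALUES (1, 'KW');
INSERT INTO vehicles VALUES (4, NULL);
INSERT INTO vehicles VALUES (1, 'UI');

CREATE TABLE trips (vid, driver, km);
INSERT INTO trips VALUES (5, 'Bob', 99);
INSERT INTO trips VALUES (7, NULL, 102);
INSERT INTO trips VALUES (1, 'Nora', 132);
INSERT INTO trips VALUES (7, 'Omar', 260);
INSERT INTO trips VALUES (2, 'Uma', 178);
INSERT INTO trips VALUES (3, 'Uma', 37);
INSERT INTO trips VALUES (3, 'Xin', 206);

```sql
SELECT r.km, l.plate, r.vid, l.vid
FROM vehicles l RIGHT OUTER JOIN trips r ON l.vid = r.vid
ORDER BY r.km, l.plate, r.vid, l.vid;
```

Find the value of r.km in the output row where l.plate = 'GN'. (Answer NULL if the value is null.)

RIGHT JOIN keeps every row from `trips`; unmatched rows get NULL for `vehicles`'s columns.
Matching on l.vid = r.vid. A NULL in a compared column never satisfies the condition.
Matched pairs: 6; unmatched r rows kept: 3.

99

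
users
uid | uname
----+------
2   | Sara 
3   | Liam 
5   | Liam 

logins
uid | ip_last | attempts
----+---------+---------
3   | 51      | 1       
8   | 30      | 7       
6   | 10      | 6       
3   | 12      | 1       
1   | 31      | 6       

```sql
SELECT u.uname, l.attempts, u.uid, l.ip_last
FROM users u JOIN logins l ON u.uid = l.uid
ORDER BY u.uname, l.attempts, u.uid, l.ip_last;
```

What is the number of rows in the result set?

INNER JOIN keeps only pairs where the ON condition holds.
Matching on u.uid = l.uid.
- u row (uid=2): no match → dropped.
- u row (uid=3): matches 2 l row(s) → 2 output row(s).
- u row (uid=5): no match → dropped.
Total: 2 rows.

2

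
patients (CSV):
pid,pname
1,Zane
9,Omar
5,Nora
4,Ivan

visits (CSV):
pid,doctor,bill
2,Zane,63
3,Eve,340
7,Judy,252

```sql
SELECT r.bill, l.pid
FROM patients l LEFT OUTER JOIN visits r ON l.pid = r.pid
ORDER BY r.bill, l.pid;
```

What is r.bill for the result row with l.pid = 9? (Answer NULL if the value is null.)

NULL

LEFT JOIN keeps every row from `patients`; unmatched rows get NULL for `visits`'s columns.
Matching on l.pid = r.pid.
- l row (pid=1): no match → kept, r columns NULL.
- l row (pid=9): no match → kept, r columns NULL.
- l row (pid=5): no match → kept, r columns NULL.
- l row (pid=4): no match → kept, r columns NULL.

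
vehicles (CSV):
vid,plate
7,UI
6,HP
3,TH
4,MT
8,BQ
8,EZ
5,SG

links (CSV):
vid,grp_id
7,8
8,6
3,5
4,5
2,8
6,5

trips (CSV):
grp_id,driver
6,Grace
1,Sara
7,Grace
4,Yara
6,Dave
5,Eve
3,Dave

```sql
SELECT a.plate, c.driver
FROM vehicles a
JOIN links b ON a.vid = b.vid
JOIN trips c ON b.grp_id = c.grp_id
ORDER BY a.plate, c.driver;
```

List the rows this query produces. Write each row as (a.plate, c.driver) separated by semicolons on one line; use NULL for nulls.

(BQ, Dave); (BQ, Grace); (EZ, Dave); (EZ, Grace); (HP, Eve); (MT, Eve); (TH, Eve)

Joins associate left-to-right: vehicles INNER JOIN links on vid gives 6 intermediate row(s).
Then INNER JOIN `trips c` on grp_id: keep only rows whose b.grp_id appears in c.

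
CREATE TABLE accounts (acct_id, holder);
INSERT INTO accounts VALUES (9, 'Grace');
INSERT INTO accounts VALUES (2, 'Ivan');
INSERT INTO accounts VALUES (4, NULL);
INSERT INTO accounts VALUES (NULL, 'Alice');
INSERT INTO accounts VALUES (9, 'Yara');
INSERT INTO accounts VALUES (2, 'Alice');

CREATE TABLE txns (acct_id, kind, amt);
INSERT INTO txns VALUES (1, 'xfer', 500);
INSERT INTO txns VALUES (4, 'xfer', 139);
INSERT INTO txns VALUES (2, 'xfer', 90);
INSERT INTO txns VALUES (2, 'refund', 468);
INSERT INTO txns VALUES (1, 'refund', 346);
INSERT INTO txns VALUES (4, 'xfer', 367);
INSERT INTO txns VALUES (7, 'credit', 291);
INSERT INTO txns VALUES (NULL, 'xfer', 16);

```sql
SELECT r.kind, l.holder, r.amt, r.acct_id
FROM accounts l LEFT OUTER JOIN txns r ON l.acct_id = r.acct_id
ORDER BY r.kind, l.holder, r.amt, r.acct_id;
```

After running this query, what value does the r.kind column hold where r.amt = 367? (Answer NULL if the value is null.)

LEFT JOIN keeps every row from `accounts`; unmatched rows get NULL for `txns`'s columns.
Matching on l.acct_id = r.acct_id. A NULL in a compared column never satisfies the condition.
- l row (acct_id=9): no match → kept, r columns NULL.
- l row (acct_id=2): matches 2 r row(s) → 2 output row(s).
- l row (acct_id=4): matches 2 r row(s) → 2 output row(s).
- l row (acct_id=NULL): no match → kept, r columns NULL.
- l row (acct_id=9): no match → kept, r columns NULL.
- l row (acct_id=2): matches 2 r row(s) → 2 output row(s).

xfer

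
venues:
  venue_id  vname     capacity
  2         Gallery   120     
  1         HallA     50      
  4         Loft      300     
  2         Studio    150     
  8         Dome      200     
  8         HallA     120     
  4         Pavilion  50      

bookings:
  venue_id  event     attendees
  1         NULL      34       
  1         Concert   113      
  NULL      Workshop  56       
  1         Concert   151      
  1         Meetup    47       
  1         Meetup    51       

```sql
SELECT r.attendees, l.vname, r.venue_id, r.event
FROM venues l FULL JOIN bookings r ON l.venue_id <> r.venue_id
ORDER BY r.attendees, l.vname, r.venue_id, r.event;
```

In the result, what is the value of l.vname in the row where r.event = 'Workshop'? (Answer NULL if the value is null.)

NULL

FULL OUTER JOIN keeps every row from both sides; unmatched rows get NULL for the other side's columns.
Matching on l.venue_id <> r.venue_id. A NULL in a compared column never satisfies the condition.
Matched pairs: 30; unmatched l rows kept: 1; unmatched r rows kept: 1.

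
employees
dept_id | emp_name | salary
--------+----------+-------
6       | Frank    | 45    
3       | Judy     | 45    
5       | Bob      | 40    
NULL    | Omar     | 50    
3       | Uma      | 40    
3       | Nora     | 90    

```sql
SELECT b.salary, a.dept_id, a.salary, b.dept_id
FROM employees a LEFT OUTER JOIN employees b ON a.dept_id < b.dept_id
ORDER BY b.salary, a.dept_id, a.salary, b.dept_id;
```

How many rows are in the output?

9

LEFT JOIN keeps every row from `employees a`; unmatched rows get NULL for `employees b`'s columns.
Matching on a.dept_id < b.dept_id. A NULL in a compared column never satisfies the condition.
- dept_id=6: no b row matches, row kept with b columns NULL.
- dept_id=3: 2 matching b row(s), so 2 row(s) emitted.
- dept_id=5: 1 matching b row(s), so 1 row(s) emitted.
- dept_id=NULL: no b row matches, row kept with b columns NULL.
- dept_id=3: 2 matching b row(s), so 2 row(s) emitted.
- dept_id=3: 2 matching b row(s), so 2 row(s) emitted.
Total: 7 matched + 2 padded = 9 rows.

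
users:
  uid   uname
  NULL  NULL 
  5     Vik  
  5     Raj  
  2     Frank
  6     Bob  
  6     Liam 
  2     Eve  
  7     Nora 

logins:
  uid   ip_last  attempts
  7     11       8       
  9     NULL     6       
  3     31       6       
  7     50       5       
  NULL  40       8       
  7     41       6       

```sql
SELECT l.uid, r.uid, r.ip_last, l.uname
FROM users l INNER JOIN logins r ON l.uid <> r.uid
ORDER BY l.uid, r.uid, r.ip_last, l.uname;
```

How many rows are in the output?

32

INNER JOIN keeps only pairs where the ON condition holds.
Matching on l.uid <> r.uid. A NULL in a compared column never satisfies the condition.
- l[0] uid=NULL → no match; dropped.
- l[1] uid=5 → 5 match(es) in r → 5 row(s).
- l[2] uid=5 → 5 match(es) in r → 5 row(s).
- l[3] uid=2 → 5 match(es) in r → 5 row(s).
- l[4] uid=6 → 5 match(es) in r → 5 row(s).
- l[5] uid=6 → 5 match(es) in r → 5 row(s).
- l[6] uid=2 → 5 match(es) in r → 5 row(s).
- l[7] uid=7 → 2 match(es) in r → 2 row(s).
Total: 32 rows.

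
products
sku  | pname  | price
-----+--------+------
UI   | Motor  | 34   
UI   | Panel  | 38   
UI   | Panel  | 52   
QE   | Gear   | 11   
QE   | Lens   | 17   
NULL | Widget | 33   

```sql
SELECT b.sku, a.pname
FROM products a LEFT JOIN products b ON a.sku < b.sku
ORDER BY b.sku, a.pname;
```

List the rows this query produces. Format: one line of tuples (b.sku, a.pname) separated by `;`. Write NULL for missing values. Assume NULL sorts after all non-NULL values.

LEFT JOIN keeps every row from `products a`; unmatched rows get NULL for `products b`'s columns.
Matching on a.sku < b.sku. A NULL in a compared column never satisfies the condition.
- a[0] sku=UI → no match; kept with NULLs on the b side.
- a[1] sku=UI → no match; kept with NULLs on the b side.
- a[2] sku=UI → no match; kept with NULLs on the b side.
- a[3] sku=QE → 3 match(es) in b → 3 row(s).
- a[4] sku=QE → 3 match(es) in b → 3 row(s).
- a[5] sku=NULL → no match; kept with NULLs on the b side.
After projecting and ordering:
b.sku | a.pname
UI | Gear
UI | Gear
UI | Gear
UI | Lens
UI | Lens
UI | Lens
NULL | Motor
NULL | Panel
NULL | Panel
NULL | Widget

(UI, Gear); (UI, Gear); (UI, Gear); (UI, Lens); (UI, Lens); (UI, Lens); (NULL, Motor); (NULL, Panel); (NULL, Panel); (NULL, Widget)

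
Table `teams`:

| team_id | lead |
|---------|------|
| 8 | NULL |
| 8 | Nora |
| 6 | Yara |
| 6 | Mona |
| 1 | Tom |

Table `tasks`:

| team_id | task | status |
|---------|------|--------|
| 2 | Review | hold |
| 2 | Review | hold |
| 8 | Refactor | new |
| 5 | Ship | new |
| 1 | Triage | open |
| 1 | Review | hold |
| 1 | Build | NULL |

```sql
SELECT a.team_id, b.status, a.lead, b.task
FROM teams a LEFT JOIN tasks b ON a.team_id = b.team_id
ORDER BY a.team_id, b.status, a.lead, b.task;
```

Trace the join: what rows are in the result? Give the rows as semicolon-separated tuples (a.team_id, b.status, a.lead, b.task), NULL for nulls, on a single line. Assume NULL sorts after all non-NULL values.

LEFT JOIN keeps every row from `teams`; unmatched rows get NULL for `tasks`'s columns.
Matching on a.team_id = b.team_id.
Matched pairs: 5; unmatched a rows kept: 2.

(1, hold, Tom, Review); (1, open, Tom, Triage); (1, NULL, Tom, Build); (6, NULL, Mona, NULL); (6, NULL, Yara, NULL); (8, new, Nora, Refactor); (8, new, NULL, Refactor)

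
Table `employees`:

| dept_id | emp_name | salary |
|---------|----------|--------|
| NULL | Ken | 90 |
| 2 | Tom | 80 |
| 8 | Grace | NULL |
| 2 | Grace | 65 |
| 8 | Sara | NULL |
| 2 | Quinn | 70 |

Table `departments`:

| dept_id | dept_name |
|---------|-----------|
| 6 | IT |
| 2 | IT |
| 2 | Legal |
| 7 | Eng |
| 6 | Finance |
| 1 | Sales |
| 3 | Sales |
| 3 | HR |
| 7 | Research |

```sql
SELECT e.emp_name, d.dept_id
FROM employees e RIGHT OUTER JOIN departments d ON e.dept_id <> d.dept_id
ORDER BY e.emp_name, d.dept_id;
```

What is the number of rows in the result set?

39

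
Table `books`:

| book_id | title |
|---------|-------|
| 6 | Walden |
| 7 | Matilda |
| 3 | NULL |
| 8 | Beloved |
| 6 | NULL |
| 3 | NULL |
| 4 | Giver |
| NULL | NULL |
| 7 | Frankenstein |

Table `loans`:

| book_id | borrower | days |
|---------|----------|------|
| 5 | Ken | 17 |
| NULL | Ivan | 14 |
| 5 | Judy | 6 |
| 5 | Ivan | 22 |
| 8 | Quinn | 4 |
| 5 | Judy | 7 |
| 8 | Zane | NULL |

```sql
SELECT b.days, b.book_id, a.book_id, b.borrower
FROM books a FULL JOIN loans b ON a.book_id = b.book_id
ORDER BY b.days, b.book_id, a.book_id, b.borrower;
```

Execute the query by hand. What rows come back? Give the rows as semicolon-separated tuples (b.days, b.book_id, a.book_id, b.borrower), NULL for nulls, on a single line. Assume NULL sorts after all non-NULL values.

(4, 8, 8, Quinn); (6, 5, NULL, Judy); (7, 5, NULL, Judy); (14, NULL, NULL, Ivan); (17, 5, NULL, Ken); (22, 5, NULL, Ivan); (NULL, 8, 8, Zane); (NULL, NULL, 3, NULL); (NULL, NULL, 3, NULL); (NULL, NULL, 4, NULL); (NULL, NULL, 6, NULL); (NULL, NULL, 6, NULL); (NULL, NULL, 7, NULL); (NULL, NULL, 7, NULL); (NULL, NULL, NULL, NULL)

FULL OUTER JOIN keeps every row from both sides; unmatched rows get NULL for the other side's columns.
Matching on a.book_id = b.book_id. A NULL in a compared column never satisfies the condition.
Matched pairs: 2; unmatched a rows kept: 8; unmatched b rows kept: 5.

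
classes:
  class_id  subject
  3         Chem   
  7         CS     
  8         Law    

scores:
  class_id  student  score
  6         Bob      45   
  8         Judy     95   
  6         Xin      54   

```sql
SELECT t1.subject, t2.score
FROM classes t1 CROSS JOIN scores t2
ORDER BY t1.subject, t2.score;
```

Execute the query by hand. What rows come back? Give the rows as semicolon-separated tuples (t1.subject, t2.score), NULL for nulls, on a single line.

(CS, 45); (CS, 54); (CS, 95); (Chem, 45); (Chem, 54); (Chem, 95); (Law, 45); (Law, 54); (Law, 95)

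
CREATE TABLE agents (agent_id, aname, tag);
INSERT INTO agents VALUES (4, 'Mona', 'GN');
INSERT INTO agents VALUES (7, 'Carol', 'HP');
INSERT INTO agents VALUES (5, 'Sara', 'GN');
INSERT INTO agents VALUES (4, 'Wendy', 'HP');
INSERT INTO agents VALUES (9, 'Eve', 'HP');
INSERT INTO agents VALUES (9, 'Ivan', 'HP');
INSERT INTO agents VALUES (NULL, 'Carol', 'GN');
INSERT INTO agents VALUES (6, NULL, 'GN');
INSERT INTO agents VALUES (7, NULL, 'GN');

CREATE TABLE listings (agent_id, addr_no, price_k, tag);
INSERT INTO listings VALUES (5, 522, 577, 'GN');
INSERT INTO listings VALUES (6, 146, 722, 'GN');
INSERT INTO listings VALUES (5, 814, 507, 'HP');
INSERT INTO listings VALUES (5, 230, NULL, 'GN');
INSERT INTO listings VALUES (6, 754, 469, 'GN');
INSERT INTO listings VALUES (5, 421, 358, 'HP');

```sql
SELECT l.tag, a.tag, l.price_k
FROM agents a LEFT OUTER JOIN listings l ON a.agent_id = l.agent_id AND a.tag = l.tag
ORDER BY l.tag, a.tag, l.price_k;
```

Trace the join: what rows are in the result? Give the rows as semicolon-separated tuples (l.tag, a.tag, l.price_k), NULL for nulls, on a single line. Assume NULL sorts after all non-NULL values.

(GN, GN, 469); (GN, GN, 577); (GN, GN, 722); (GN, GN, NULL); (NULL, GN, NULL); (NULL, GN, NULL); (NULL, GN, NULL); (NULL, HP, NULL); (NULL, HP, NULL); (NULL, HP, NULL); (NULL, HP, NULL)

LEFT JOIN keeps every row from `agents`; unmatched rows get NULL for `listings`'s columns.
Matching on a.agent_id = l.agent_id AND a.tag = l.tag. A NULL in a compared column never satisfies the condition.
Matched pairs: 4; unmatched a rows kept: 7.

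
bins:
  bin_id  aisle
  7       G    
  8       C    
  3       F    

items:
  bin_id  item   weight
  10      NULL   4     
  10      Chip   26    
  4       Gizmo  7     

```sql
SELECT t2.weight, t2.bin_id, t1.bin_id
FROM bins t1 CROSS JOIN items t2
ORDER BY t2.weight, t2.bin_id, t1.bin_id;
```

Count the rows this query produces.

9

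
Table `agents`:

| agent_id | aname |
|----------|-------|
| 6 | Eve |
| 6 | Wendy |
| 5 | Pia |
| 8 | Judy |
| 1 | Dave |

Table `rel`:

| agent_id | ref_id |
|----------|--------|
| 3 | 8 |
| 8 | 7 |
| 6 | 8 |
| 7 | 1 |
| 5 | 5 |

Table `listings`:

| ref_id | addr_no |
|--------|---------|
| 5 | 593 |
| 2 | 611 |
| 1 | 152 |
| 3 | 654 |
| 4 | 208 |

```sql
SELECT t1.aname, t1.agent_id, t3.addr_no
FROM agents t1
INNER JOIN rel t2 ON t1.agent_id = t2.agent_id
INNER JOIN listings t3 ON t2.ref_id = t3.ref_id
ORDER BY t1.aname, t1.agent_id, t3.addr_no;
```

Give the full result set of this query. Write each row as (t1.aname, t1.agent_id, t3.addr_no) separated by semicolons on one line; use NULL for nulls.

(Pia, 5, 593)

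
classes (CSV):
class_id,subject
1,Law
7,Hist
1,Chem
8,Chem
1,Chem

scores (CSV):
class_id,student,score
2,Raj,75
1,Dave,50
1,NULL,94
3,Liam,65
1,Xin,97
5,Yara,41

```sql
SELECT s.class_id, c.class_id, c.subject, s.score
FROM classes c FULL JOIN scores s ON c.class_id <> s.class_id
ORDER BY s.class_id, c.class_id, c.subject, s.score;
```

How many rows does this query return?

21

FULL OUTER JOIN keeps every row from both sides; unmatched rows get NULL for the other side's columns.
Matching on c.class_id <> s.class_id.
- c row (class_id=1): matches 3 s row(s) → 3 output row(s).
- c row (class_id=7): matches 6 s row(s) → 6 output row(s).
- c row (class_id=1): matches 3 s row(s) → 3 output row(s).
- c row (class_id=8): matches 6 s row(s) → 6 output row(s).
- c row (class_id=1): matches 3 s row(s) → 3 output row(s).
Total: 21 rows.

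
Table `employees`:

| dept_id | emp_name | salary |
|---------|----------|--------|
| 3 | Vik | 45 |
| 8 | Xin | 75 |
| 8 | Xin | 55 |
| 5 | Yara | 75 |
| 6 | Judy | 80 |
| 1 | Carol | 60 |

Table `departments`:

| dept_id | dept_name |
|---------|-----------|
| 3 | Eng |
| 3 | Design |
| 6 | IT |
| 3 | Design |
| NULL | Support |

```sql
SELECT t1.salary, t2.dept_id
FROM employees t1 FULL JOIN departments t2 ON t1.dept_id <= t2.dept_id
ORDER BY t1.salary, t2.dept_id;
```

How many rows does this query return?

FULL OUTER JOIN keeps every row from both sides; unmatched rows get NULL for the other side's columns.
Matching on t1.dept_id <= t2.dept_id. A NULL in a compared column never satisfies the condition.
Matched pairs: 10; unmatched t1 rows kept: 2; unmatched t2 rows kept: 1.
Total: 10 matched + 3 padded = 13 rows.

13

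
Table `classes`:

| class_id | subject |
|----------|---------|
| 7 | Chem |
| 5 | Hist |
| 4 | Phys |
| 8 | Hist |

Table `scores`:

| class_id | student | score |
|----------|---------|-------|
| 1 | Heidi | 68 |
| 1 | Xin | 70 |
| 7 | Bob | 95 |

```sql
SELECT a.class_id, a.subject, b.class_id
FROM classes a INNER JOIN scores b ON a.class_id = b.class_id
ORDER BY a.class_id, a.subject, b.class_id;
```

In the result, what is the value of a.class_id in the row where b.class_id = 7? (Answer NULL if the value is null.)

7

INNER JOIN keeps only pairs where the ON condition holds.
Matching on a.class_id = b.class_id.
Matched pairs: 1.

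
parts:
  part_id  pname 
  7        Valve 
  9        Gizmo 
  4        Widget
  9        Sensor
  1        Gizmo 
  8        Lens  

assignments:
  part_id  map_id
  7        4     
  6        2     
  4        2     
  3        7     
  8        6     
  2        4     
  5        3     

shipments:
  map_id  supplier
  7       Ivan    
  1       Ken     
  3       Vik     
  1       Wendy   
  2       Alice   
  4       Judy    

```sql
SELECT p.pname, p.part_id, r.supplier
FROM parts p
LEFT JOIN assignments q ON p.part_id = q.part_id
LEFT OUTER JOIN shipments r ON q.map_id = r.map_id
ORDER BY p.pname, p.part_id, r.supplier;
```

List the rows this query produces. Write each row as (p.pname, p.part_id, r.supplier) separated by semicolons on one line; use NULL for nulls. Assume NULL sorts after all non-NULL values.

(Gizmo, 1, NULL); (Gizmo, 9, NULL); (Lens, 8, NULL); (Sensor, 9, NULL); (Valve, 7, Judy); (Widget, 4, Alice)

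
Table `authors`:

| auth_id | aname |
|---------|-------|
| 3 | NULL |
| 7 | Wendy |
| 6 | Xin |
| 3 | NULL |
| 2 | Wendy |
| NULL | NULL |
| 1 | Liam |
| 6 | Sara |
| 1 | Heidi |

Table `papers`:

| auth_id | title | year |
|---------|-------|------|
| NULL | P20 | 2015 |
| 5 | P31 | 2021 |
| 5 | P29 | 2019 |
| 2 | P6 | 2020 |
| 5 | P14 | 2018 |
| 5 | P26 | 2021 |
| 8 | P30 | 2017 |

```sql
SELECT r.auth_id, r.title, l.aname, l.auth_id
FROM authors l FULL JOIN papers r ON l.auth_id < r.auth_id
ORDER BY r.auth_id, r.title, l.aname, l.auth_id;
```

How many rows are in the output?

FULL OUTER JOIN keeps every row from both sides; unmatched rows get NULL for the other side's columns.
Matching on l.auth_id < r.auth_id. A NULL in a compared column never satisfies the condition.
Matched pairs: 30; unmatched l rows kept: 1; unmatched r rows kept: 1.
Total: 30 matched + 2 padded = 32 rows.

32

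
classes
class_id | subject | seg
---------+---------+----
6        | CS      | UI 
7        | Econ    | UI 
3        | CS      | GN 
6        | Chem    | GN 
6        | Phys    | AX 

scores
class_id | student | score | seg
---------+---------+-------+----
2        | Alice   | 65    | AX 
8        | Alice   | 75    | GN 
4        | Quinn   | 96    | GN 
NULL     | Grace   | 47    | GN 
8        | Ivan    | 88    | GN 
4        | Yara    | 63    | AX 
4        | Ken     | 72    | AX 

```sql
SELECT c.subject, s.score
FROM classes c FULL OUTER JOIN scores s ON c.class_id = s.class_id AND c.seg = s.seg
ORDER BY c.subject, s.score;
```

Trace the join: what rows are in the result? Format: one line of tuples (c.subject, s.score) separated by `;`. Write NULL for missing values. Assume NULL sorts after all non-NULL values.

(CS, NULL); (CS, NULL); (Chem, NULL); (Econ, NULL); (Phys, NULL); (NULL, 47); (NULL, 63); (NULL, 65); (NULL, 72); (NULL, 75); (NULL, 88); (NULL, 96)

FULL OUTER JOIN keeps every row from both sides; unmatched rows get NULL for the other side's columns.
Matching on c.class_id = s.class_id AND c.seg = s.seg. A NULL in a compared column never satisfies the condition.
Matched pairs: 0; unmatched c rows kept: 5; unmatched s rows kept: 7.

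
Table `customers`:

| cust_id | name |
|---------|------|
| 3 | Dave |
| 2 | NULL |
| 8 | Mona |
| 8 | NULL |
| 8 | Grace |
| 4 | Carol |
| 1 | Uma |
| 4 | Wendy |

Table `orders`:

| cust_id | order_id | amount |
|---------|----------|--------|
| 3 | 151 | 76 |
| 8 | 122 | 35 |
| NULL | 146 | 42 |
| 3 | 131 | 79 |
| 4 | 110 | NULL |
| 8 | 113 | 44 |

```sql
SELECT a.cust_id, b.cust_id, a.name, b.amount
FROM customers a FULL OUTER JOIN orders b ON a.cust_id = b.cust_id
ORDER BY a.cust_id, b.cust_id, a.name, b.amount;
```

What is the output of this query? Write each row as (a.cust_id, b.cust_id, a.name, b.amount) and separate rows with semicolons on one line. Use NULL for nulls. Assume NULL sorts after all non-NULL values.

(1, NULL, Uma, NULL); (2, NULL, NULL, NULL); (3, 3, Dave, 76); (3, 3, Dave, 79); (4, 4, Carol, NULL); (4, 4, Wendy, NULL); (8, 8, Grace, 35); (8, 8, Grace, 44); (8, 8, Mona, 35); (8, 8, Mona, 44); (8, 8, NULL, 35); (8, 8, NULL, 44); (NULL, NULL, NULL, 42)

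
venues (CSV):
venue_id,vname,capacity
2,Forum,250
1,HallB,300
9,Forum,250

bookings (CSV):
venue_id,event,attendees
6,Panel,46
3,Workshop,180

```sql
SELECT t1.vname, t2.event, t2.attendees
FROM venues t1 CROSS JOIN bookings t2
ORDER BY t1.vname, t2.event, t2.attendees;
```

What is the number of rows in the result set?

CROSS JOIN pairs every row of `venues` with every row of `bookings`: 3 × 2 = 6 rows.

6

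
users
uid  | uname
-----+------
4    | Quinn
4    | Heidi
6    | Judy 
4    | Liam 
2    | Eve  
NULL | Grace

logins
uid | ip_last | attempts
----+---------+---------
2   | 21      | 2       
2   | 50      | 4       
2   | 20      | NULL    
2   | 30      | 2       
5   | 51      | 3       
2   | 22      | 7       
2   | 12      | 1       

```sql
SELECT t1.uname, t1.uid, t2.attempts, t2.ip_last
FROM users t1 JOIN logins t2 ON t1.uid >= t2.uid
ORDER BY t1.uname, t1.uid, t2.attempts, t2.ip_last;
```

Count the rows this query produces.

INNER JOIN keeps only pairs where the ON condition holds.
Matching on t1.uid >= t2.uid. A NULL in a compared column never satisfies the condition.
- t1 row (uid=4): matches 6 t2 row(s) → 6 output row(s).
- t1 row (uid=4): matches 6 t2 row(s) → 6 output row(s).
- t1 row (uid=6): matches 7 t2 row(s) → 7 output row(s).
- t1 row (uid=4): matches 6 t2 row(s) → 6 output row(s).
- t1 row (uid=2): matches 6 t2 row(s) → 6 output row(s).
- t1 row (uid=NULL): no match → dropped.
Total: 31 rows.

31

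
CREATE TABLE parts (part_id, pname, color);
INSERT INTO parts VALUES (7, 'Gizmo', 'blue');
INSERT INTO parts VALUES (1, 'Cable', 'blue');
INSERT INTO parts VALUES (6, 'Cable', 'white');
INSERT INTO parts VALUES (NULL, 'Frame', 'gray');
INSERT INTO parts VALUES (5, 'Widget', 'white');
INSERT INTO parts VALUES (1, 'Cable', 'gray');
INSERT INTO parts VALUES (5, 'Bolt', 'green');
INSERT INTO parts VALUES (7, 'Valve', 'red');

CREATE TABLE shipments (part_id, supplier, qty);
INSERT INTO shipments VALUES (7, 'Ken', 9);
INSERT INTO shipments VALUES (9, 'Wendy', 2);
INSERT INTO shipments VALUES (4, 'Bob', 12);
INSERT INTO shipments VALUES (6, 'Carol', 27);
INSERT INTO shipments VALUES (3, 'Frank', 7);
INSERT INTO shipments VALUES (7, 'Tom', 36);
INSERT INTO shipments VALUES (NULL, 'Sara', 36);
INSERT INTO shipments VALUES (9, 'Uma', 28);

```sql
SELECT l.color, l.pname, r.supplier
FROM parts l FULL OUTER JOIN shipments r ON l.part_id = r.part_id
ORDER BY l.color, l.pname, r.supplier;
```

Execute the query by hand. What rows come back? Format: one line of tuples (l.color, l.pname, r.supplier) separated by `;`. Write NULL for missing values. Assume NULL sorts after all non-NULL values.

FULL OUTER JOIN keeps every row from both sides; unmatched rows get NULL for the other side's columns.
Matching on l.part_id = r.part_id. A NULL in a compared column never satisfies the condition.
Matched pairs: 5; unmatched l rows kept: 5; unmatched r rows kept: 5.

(blue, Cable, NULL); (blue, Gizmo, Ken); (blue, Gizmo, Tom); (gray, Cable, NULL); (gray, Frame, NULL); (green, Bolt, NULL); (red, Valve, Ken); (red, Valve, Tom); (white, Cable, Carol); (white, Widget, NULL); (NULL, NULL, Bob); (NULL, NULL, Frank); (NULL, NULL, Sara); (NULL, NULL, Uma); (NULL, NULL, Wendy)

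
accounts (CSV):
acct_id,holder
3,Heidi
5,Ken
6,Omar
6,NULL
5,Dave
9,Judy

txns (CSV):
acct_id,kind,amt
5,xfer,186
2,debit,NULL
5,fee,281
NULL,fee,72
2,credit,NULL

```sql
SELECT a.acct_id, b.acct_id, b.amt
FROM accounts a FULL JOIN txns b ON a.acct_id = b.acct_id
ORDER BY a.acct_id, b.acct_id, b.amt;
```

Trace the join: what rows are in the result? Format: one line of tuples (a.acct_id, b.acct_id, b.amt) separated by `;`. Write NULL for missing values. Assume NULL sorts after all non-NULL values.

(3, NULL, NULL); (5, 5, 186); (5, 5, 186); (5, 5, 281); (5, 5, 281); (6, NULL, NULL); (6, NULL, NULL); (9, NULL, NULL); (NULL, 2, NULL); (NULL, 2, NULL); (NULL, NULL, 72)

FULL OUTER JOIN keeps every row from both sides; unmatched rows get NULL for the other side's columns.
Matching on a.acct_id = b.acct_id. A NULL in a compared column never satisfies the condition.
Matched pairs: 4; unmatched a rows kept: 4; unmatched b rows kept: 3.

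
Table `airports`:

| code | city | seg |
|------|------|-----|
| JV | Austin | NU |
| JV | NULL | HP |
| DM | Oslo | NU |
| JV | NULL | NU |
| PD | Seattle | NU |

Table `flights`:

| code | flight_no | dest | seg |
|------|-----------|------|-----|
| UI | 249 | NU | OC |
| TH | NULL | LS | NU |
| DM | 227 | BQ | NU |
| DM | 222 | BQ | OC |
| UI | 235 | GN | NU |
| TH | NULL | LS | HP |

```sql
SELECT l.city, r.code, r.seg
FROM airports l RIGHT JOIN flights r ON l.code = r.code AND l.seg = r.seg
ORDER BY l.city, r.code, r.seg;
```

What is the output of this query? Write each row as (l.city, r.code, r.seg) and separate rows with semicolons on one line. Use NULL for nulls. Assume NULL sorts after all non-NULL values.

(Oslo, DM, NU); (NULL, DM, OC); (NULL, TH, HP); (NULL, TH, NU); (NULL, UI, NU); (NULL, UI, OC)

RIGHT JOIN keeps every row from `flights`; unmatched rows get NULL for `airports`'s columns.
Matching on l.code = r.code AND l.seg = r.seg.
Matched pairs: 1; unmatched r rows kept: 5.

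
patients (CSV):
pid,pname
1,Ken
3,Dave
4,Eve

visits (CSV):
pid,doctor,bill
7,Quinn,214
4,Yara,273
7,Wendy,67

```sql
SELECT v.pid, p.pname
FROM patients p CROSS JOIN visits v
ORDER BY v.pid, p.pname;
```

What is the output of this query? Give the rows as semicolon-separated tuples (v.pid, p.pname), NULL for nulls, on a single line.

CROSS JOIN pairs every row of `patients` with every row of `visits`: 3 × 3 = 9 rows.

(4, Dave); (4, Eve); (4, Ken); (7, Dave); (7, Dave); (7, Eve); (7, Eve); (7, Ken); (7, Ken)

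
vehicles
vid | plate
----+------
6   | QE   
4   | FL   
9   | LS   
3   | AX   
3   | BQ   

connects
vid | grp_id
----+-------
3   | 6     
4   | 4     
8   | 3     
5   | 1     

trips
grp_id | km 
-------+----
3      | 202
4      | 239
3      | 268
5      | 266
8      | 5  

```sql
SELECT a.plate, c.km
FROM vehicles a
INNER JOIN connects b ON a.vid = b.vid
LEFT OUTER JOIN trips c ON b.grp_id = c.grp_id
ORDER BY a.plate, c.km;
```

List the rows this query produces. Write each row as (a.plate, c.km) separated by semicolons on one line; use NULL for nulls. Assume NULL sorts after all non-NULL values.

(AX, NULL); (BQ, NULL); (FL, 239)

Step 1 — a INNER JOIN b on vid → 3 row(s).
Then LEFT JOIN `trips c` on grp_id: each of those 3 rows is kept; rows whose b.grp_id has no match in c get NULL for c's columns.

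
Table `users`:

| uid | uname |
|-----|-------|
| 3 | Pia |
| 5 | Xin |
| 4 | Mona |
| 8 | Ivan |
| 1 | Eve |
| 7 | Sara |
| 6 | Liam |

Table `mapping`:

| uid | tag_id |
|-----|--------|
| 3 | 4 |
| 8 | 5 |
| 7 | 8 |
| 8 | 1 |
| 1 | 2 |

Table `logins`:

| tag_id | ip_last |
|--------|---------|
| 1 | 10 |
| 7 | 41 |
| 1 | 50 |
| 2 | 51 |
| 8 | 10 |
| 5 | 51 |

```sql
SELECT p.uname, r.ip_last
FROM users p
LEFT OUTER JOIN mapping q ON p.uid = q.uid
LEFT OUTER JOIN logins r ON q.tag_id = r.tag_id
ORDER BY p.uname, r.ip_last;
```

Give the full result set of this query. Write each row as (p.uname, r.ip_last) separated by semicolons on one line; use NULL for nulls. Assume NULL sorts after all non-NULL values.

(Eve, 51); (Ivan, 10); (Ivan, 50); (Ivan, 51); (Liam, NULL); (Mona, NULL); (Pia, NULL); (Sara, 10); (Xin, NULL)

Step 1 — p LEFT JOIN q on uid → 8 row(s).
Then LEFT JOIN `logins r` on tag_id: each of those 8 rows is kept; rows whose q.tag_id has no match in r get NULL for r's columns.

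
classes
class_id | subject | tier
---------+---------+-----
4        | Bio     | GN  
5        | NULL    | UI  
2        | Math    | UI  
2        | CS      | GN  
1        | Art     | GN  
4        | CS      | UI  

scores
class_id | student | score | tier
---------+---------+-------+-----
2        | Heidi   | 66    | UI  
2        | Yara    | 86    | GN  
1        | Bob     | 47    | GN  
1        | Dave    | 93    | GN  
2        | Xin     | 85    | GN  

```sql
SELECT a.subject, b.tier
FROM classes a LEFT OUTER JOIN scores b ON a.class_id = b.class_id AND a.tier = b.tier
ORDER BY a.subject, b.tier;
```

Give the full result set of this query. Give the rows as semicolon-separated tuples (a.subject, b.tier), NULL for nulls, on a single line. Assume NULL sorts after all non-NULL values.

LEFT JOIN keeps every row from `classes`; unmatched rows get NULL for `scores`'s columns.
Matching on a.class_id = b.class_id AND a.tier = b.tier.
- a (class_id=4, tier=GN) has no partner → padded with NULL.
- a (class_id=5, tier=UI) has no partner → padded with NULL.
- a (class_id=2, tier=UI) pairs with 1 row(s) of b.
- a (class_id=2, tier=GN) pairs with 2 row(s) of b.
- a (class_id=1, tier=GN) pairs with 2 row(s) of b.
- a (class_id=4, tier=UI) has no partner → padded with NULL.
After projecting and ordering:
a.subject | b.tier
Art | GN
Art | GN
Bio | NULL
CS | GN
CS | GN
CS | NULL
Math | UI
NULL | NULL

(Art, GN); (Art, GN); (Bio, NULL); (CS, GN); (CS, GN); (CS, NULL); (Math, UI); (NULL, NULL)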